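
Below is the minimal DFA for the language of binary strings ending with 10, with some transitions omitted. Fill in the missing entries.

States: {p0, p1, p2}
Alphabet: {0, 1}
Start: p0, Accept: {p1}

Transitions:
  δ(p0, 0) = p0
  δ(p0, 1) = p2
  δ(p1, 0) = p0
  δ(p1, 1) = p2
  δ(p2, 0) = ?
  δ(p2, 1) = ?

From the language and accept set, identify what each state tracks — p0: no suffix match; p1: suffix is 10; p2: one trailing 1.
Each missing δ(q, a) is the state matching the new tracked value after reading a.
δ(p2, 0) = p1; δ(p2, 1) = p2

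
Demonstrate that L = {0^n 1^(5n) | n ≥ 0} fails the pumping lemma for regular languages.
Assume L is regular with pumping length p. Idea: pumping the 0-block breaks the 1:5 ratio.
Choose s = 0^p 1^(5p) (length 6p ≥ p). By the pumping lemma, s = xyz with |xy| ≤ p, |y| > 0, so y = 0^k with k ≥ 1. Then xy²z = 0^(p+k) 1^(5p). For this to be in L we would need 5p = 5(p+k), i.e. 5k = 0, contradicting k ≥ 1. So xy²z ∉ L.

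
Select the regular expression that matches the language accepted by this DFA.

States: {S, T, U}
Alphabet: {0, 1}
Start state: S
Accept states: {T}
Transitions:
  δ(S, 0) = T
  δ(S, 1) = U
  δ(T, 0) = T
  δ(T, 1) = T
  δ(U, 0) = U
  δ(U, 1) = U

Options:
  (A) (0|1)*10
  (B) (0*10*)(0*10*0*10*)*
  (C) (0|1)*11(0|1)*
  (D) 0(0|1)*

Check each option against the DFA on short strings; one disagreement eliminates an option:
  (A) (0|1)*10: on '0' the DFA goes S → T and accepts (T ∈ Accept), but the regex does not match it → eliminate
  (B) (0*10*)(0*10*0*10*)*: on '0' the DFA goes S → T and accepts (T ∈ Accept), but the regex does not match it → eliminate
  (C) (0|1)*11(0|1)*: on '0' the DFA goes S → T and accepts (T ∈ Accept), but the regex does not match it → eliminate
  (D) 0(0|1)*: agrees with the DFA on every string of length ≤ 6
Only (D) is consistent with the DFA.
(D) 0(0|1)*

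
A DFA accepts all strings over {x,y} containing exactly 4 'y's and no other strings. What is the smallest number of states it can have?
By Myhill–Nerode, count the distinguishable equivalence classes: 6 classes — having seen 0, 1, …, 4, or >4 copies of 'y'; the count-4 class is the only accepting one and >4 is dead.
6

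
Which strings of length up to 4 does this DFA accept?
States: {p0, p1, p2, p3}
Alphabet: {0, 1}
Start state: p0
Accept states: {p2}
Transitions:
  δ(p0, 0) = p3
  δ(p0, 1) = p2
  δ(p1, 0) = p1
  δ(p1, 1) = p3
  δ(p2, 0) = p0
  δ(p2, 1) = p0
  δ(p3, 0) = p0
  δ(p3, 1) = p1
1, 001, 101, 111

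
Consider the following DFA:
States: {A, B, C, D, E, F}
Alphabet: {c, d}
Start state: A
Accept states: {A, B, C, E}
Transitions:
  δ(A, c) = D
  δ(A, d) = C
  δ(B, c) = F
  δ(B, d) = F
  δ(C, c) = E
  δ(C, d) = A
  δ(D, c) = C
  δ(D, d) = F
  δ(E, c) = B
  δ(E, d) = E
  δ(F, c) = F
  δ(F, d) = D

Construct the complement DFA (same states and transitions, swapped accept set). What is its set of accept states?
Complement accept states = All states \ Original accept states
= {A, B, C, D, E, F} \ {A, B, C, E}
{D, F}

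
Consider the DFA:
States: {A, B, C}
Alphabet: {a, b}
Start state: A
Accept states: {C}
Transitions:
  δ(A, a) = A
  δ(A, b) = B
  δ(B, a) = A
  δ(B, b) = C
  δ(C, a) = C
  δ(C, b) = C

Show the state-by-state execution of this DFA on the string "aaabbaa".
read 'a': A → A
  read 'a': A → A
  read 'a': A → A
  read 'b': A → B
  read 'b': B → C
  read 'a': C → C
  read 'a': C → C
A -> A -> A -> A -> B -> C -> C -> C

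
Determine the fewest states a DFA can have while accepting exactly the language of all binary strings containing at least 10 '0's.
By Myhill–Nerode, count the distinguishable equivalence classes: 11 classes — having seen 0, 1, …, 9, or ≥10 copies of '0'; any two classes i < j (j ≤ 10) are distinguished by the string 0^(10−j), which takes class j to 10 copies (accepted) but leaves class i below 10 (rejected).
11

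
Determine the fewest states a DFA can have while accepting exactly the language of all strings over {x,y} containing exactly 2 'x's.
By Myhill–Nerode, count the distinguishable equivalence classes: 4 classes — having seen 0, 1, 2, or >2 copies of 'x'; the count-2 class is the only accepting one and >2 is dead.
4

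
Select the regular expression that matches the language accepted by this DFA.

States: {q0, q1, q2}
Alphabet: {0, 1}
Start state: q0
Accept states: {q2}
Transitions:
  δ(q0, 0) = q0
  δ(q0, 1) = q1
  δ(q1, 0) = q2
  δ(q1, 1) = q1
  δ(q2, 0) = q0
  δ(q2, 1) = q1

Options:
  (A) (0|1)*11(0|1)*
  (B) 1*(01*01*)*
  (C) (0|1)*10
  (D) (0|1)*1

Check each option against the DFA on short strings; one disagreement eliminates an option:
  (A) (0|1)*11(0|1)*: on '10' the DFA goes q0 → q1 → q2 and accepts (q2 ∈ Accept), but the regex does not match it → eliminate
  (B) 1*(01*01*)*: on ε the DFA stays in q0 and rejects (q0 ∉ Accept), but the regex matches it → eliminate
  (C) (0|1)*10: agrees with the DFA on every string of length ≤ 6
  (D) (0|1)*1: on '1' the DFA goes q0 → q1 and rejects (q1 ∉ Accept), but the regex matches it → eliminate
Only (C) is consistent with the DFA.
(C) (0|1)*10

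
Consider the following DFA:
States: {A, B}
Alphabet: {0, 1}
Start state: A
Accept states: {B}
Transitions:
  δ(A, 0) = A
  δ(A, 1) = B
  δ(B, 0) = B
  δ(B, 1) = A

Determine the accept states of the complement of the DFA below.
Complement accept states = All states \ Original accept states
= {A, B} \ {B}
{A}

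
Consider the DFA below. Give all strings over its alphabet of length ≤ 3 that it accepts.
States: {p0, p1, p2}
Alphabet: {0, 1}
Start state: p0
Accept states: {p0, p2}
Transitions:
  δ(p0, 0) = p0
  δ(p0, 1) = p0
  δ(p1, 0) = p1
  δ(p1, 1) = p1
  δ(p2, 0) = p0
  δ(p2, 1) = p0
ε, 0, 1, 00, 01, 10, 11, 000, 001, 010, 011, 100, 101, 110, 111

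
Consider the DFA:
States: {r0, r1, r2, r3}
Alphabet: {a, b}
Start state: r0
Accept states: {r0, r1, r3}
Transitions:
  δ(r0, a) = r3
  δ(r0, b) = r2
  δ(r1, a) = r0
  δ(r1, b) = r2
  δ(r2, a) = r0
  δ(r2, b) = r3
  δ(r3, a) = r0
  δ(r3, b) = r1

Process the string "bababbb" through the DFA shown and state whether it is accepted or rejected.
Processing string "bababbb":
  r0 --b--> r2
  r2 --a--> r0
  r0 --b--> r2
  r2 --a--> r0
  r0 --b--> r2
  r2 --b--> r3
  r3 --b--> r1
Final state: r1
Accept states: {r0, r1, r3}
Yes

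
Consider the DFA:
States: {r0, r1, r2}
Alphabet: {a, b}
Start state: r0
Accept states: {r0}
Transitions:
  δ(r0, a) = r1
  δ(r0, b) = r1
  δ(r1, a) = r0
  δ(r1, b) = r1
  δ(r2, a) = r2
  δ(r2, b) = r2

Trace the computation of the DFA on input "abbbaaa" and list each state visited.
read 'a': r0 → r1
  read 'b': r1 → r1
  read 'b': r1 → r1
  read 'b': r1 → r1
  read 'a': r1 → r0
  read 'a': r0 → r1
  read 'a': r1 → r0
r0 -> r1 -> r1 -> r1 -> r1 -> r0 -> r1 -> r0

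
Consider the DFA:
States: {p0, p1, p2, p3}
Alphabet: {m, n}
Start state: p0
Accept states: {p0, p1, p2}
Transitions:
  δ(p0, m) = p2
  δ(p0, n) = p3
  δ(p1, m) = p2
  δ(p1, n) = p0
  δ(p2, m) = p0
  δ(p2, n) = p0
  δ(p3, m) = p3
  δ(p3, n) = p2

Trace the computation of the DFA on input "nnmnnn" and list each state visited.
read 'n': p0 → p3
  read 'n': p3 → p2
  read 'm': p2 → p0
  read 'n': p0 → p3
  read 'n': p3 → p2
  read 'n': p2 → p0
p0 -> p3 -> p2 -> p0 -> p3 -> p2 -> p0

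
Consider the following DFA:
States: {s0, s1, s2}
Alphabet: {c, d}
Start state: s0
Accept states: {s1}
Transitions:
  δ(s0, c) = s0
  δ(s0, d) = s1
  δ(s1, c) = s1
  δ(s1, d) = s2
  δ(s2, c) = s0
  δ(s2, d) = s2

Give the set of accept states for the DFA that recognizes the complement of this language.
Complement accept states = All states \ Original accept states
= {s0, s1, s2} \ {s1}
{s0, s2}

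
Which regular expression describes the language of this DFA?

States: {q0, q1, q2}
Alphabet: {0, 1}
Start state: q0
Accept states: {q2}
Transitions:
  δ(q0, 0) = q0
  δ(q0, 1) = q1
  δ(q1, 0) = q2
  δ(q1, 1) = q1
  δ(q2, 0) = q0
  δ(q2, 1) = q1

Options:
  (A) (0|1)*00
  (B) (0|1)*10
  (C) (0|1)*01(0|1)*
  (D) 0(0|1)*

Check each option against the DFA on short strings; one disagreement eliminates an option:
  (A) (0|1)*00: on '00' the DFA goes q0 → q0 → q0 and rejects (q0 ∉ Accept), but the regex matches it → eliminate
  (B) (0|1)*10: agrees with the DFA on every string of length ≤ 6
  (C) (0|1)*01(0|1)*: on '01' the DFA goes q0 → q0 → q1 and rejects (q1 ∉ Accept), but the regex matches it → eliminate
  (D) 0(0|1)*: on '0' the DFA goes q0 → q0 and rejects (q0 ∉ Accept), but the regex matches it → eliminate
Only (B) is consistent with the DFA.
(B) (0|1)*10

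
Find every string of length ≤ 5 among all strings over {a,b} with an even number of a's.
ε, b, aa, bb, aab, aba, baa, bbb, aaaa, aabb, abab, abba, baab, baba, bbaa, bbbb, aaaab, aaaba, aabaa, aabbb, abaaa, ababb, abbab, abbba, baaaa, baabb, babab, babba, bbaab, bbaba, bbbaa, bbbbb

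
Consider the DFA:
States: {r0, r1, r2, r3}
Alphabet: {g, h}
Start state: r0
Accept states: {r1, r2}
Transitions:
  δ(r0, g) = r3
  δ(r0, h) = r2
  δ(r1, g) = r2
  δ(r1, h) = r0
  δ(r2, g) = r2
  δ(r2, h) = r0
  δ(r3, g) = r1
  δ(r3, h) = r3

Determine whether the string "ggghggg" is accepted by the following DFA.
Processing string "ggghggg":
  r0 --g--> r3
  r3 --g--> r1
  r1 --g--> r2
  r2 --h--> r0
  r0 --g--> r3
  r3 --g--> r1
  r1 --g--> r2
Final state: r2
Accept states: {r1, r2}
Yes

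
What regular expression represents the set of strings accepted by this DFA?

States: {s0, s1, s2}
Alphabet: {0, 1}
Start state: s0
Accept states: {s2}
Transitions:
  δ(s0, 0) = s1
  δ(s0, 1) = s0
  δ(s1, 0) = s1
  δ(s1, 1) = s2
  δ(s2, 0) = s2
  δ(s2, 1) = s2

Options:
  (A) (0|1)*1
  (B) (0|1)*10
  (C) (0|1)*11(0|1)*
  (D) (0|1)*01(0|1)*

Check each option against the DFA on short strings; one disagreement eliminates an option:
  (A) (0|1)*1: on '1' the DFA goes s0 → s0 and rejects (s0 ∉ Accept), but the regex matches it → eliminate
  (B) (0|1)*10: on '01' the DFA goes s0 → s1 → s2 and accepts (s2 ∈ Accept), but the regex does not match it → eliminate
  (C) (0|1)*11(0|1)*: on '01' the DFA goes s0 → s1 → s2 and accepts (s2 ∈ Accept), but the regex does not match it → eliminate
  (D) (0|1)*01(0|1)*: agrees with the DFA on every string of length ≤ 6
Only (D) is consistent with the DFA.
(D) (0|1)*01(0|1)*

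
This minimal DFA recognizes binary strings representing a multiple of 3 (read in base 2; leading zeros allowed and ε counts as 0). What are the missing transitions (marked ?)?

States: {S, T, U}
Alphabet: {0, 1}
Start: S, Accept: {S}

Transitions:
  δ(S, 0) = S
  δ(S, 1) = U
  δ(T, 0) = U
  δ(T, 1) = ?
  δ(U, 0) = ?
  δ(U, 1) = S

From the language and accept set, identify what each state tracks — S: value ≡ 0 (mod 3); T: value ≡ 2 (mod 3); U: value ≡ 1 (mod 3).
Each missing δ(q, a) is the state matching the new tracked value after reading a.
δ(T, 1) = T; δ(U, 0) = T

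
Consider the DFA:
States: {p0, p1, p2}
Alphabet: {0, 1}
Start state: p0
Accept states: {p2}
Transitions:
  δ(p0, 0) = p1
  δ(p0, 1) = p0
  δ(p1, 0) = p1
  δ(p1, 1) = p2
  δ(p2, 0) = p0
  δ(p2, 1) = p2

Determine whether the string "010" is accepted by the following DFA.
Processing string "010":
  p0 --0--> p1
  p1 --1--> p2
  p2 --0--> p0
Final state: p0
Accept states: {p2}
No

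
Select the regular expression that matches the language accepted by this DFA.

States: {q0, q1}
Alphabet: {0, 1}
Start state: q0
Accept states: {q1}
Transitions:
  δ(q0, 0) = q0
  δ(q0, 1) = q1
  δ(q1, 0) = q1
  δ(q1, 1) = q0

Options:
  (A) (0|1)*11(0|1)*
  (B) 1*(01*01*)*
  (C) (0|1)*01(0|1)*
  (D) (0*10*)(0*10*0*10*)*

Check each option against the DFA on short strings; one disagreement eliminates an option:
  (A) (0|1)*11(0|1)*: on '1' the DFA goes q0 → q1 and accepts (q1 ∈ Accept), but the regex does not match it → eliminate
  (B) 1*(01*01*)*: on ε the DFA stays in q0 and rejects (q0 ∉ Accept), but the regex matches it → eliminate
  (C) (0|1)*01(0|1)*: on '1' the DFA goes q0 → q1 and accepts (q1 ∈ Accept), but the regex does not match it → eliminate
  (D) (0*10*)(0*10*0*10*)*: agrees with the DFA on every string of length ≤ 6
Only (D) is consistent with the DFA.
(D) (0*10*)(0*10*0*10*)*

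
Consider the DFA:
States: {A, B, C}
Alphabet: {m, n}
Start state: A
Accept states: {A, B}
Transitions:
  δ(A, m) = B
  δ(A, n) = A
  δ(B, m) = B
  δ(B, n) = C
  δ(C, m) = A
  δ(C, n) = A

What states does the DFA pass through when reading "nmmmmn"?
read 'n': A → A
  read 'm': A → B
  read 'm': B → B
  read 'm': B → B
  read 'm': B → B
  read 'n': B → C
A -> A -> B -> B -> B -> B -> C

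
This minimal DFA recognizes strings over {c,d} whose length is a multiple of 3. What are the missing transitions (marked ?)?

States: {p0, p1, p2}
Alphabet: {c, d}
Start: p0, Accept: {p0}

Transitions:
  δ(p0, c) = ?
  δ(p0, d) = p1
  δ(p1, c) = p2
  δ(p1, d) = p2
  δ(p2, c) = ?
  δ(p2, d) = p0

From the language and accept set, identify what each state tracks — p0: length ≡ 0 (mod 3); p1: length ≡ 1 (mod 3); p2: length ≡ 2 (mod 3).
Each missing δ(q, a) is the state matching the new tracked value after reading a.
δ(p0, c) = p1; δ(p2, c) = p0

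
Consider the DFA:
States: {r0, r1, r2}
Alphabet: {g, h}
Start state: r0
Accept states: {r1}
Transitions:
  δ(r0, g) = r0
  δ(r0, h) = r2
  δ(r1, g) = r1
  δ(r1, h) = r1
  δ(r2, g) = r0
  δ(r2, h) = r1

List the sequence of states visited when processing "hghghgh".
read 'h': r0 → r2
  read 'g': r2 → r0
  read 'h': r0 → r2
  read 'g': r2 → r0
  read 'h': r0 → r2
  read 'g': r2 → r0
  read 'h': r0 → r2
r0 -> r2 -> r0 -> r2 -> r0 -> r2 -> r0 -> r2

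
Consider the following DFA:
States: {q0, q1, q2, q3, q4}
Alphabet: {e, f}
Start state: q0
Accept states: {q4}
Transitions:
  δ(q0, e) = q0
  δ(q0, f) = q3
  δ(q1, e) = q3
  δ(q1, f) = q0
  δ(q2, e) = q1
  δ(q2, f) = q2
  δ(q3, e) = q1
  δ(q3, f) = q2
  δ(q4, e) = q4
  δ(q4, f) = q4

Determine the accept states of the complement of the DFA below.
Complement accept states = All states \ Original accept states
= {q0, q1, q2, q3, q4} \ {q4}
{q0, q1, q2, q3}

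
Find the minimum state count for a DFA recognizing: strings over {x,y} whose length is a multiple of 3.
By Myhill–Nerode, count the distinguishable equivalence classes: three classes — length mod 3.
3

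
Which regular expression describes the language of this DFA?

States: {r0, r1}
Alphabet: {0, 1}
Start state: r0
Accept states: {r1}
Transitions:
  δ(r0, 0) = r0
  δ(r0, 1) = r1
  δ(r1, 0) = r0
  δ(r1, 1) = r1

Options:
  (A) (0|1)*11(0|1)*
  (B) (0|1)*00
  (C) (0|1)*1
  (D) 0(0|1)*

Check each option against the DFA on short strings; one disagreement eliminates an option:
  (A) (0|1)*11(0|1)*: on '1' the DFA goes r0 → r1 and accepts (r1 ∈ Accept), but the regex does not match it → eliminate
  (B) (0|1)*00: on '1' the DFA goes r0 → r1 and accepts (r1 ∈ Accept), but the regex does not match it → eliminate
  (C) (0|1)*1: agrees with the DFA on every string of length ≤ 6
  (D) 0(0|1)*: on '0' the DFA goes r0 → r0 and rejects (r0 ∉ Accept), but the regex matches it → eliminate
Only (C) is consistent with the DFA.
(C) (0|1)*1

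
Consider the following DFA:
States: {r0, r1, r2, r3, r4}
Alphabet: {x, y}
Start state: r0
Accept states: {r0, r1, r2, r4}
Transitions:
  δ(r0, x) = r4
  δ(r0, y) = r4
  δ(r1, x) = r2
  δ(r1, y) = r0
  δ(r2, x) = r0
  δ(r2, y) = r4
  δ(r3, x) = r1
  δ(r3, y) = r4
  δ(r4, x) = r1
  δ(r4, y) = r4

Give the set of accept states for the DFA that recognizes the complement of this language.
Complement accept states = All states \ Original accept states
= {r0, r1, r2, r3, r4} \ {r0, r1, r2, r4}
{r3}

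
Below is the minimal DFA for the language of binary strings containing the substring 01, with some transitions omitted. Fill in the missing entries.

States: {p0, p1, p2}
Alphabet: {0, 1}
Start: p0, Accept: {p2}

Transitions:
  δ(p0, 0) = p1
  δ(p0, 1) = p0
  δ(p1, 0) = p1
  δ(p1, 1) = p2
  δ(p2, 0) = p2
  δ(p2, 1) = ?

From the language and accept set, identify what each state tracks — p0: no 0 seen yet; p1: seen a 0, waiting for 1; p2: substring 01 seen.
Each missing δ(q, a) is the state matching the new tracked value after reading a.
δ(p2, 1) = p2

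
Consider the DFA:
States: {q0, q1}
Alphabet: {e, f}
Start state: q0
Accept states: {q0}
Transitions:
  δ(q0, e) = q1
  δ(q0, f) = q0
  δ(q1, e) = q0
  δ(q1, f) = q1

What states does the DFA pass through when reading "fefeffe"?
read 'f': q0 → q0
  read 'e': q0 → q1
  read 'f': q1 → q1
  read 'e': q1 → q0
  read 'f': q0 → q0
  read 'f': q0 → q0
  read 'e': q0 → q1
q0 -> q0 -> q1 -> q1 -> q0 -> q0 -> q0 -> q1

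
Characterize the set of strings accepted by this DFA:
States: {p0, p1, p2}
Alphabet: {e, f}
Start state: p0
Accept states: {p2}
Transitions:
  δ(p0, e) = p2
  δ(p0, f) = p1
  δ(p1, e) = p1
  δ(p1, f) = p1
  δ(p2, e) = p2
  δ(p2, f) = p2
Testing a few strings:
  'ff' → reject
  'ffe' → reject
  'eef' → accept
  'ef' → accept
State roles: p0=no input read; p1=started with f (dead); p2=started with e
All strings over {e,f} starting with e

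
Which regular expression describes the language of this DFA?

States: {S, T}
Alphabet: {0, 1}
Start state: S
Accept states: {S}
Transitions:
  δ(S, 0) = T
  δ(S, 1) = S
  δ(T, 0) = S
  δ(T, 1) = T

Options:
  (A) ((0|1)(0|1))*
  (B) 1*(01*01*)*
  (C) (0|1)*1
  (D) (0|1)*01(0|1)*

Check each option against the DFA on short strings; one disagreement eliminates an option:
  (A) ((0|1)(0|1))*: on '1' the DFA goes S → S and accepts (S ∈ Accept), but the regex does not match it → eliminate
  (B) 1*(01*01*)*: agrees with the DFA on every string of length ≤ 6
  (C) (0|1)*1: on ε the DFA stays in S and accepts (S ∈ Accept), but the regex does not match it → eliminate
  (D) (0|1)*01(0|1)*: on ε the DFA stays in S and accepts (S ∈ Accept), but the regex does not match it → eliminate
Only (B) is consistent with the DFA.
(B) 1*(01*01*)*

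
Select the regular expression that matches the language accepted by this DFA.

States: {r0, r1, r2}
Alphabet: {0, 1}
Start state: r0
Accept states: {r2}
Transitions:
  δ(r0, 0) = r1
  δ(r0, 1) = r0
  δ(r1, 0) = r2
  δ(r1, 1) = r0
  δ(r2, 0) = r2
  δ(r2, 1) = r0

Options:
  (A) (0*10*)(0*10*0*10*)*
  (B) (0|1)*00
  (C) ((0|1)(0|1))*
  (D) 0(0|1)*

Check each option against the DFA on short strings; one disagreement eliminates an option:
  (A) (0*10*)(0*10*0*10*)*: on '1' the DFA goes r0 → r0 and rejects (r0 ∉ Accept), but the regex matches it → eliminate
  (B) (0|1)*00: agrees with the DFA on every string of length ≤ 6
  (C) ((0|1)(0|1))*: on ε the DFA stays in r0 and rejects (r0 ∉ Accept), but the regex matches it → eliminate
  (D) 0(0|1)*: on '0' the DFA goes r0 → r1 and rejects (r1 ∉ Accept), but the regex matches it → eliminate
Only (B) is consistent with the DFA.
(B) (0|1)*00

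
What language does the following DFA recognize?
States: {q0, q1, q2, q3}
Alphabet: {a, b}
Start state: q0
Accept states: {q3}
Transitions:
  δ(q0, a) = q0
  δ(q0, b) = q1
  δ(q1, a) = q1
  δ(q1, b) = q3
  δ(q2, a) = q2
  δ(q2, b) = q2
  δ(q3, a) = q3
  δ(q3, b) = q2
Testing a few strings:
  'abb' → accept
  'ba' → reject
  'ab' → reject
  'aa' → reject
State roles: q0=zero b's; q1=one b; q2=≥ three b's (dead); q3=two b's
All strings over {a,b} containing exactly two b's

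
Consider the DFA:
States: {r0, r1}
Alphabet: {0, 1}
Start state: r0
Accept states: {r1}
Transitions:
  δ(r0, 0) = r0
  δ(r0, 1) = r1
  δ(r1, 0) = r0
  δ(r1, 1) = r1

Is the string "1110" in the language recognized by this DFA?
Processing string "1110":
  r0 --1--> r1
  r1 --1--> r1
  r1 --1--> r1
  r1 --0--> r0
Final state: r0
Accept states: {r1}
No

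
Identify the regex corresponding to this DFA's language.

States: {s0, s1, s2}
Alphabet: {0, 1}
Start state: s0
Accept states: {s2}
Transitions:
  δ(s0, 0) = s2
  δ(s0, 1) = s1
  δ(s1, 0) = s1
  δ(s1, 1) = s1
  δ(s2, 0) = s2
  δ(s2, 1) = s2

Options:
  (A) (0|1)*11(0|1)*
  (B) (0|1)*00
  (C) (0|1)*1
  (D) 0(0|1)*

Check each option against the DFA on short strings; one disagreement eliminates an option:
  (A) (0|1)*11(0|1)*: on '0' the DFA goes s0 → s2 and accepts (s2 ∈ Accept), but the regex does not match it → eliminate
  (B) (0|1)*00: on '0' the DFA goes s0 → s2 and accepts (s2 ∈ Accept), but the regex does not match it → eliminate
  (C) (0|1)*1: on '0' the DFA goes s0 → s2 and accepts (s2 ∈ Accept), but the regex does not match it → eliminate
  (D) 0(0|1)*: agrees with the DFA on every string of length ≤ 6
Only (D) is consistent with the DFA.
(D) 0(0|1)*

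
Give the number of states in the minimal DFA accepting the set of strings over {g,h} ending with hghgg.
By Myhill–Nerode, count the distinguishable equivalence classes: 6 classes — one per longest suffix of the input that is a prefix of 'hghgg' (lengths 0 through 5); only the length-5 class is accepting.
6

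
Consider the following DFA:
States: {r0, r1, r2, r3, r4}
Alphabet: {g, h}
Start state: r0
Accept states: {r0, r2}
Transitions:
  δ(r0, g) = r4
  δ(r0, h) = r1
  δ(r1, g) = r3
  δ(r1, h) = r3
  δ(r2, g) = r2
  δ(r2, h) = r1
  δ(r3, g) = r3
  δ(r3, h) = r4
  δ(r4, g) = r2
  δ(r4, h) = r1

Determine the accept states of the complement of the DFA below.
Complement accept states = All states \ Original accept states
= {r0, r1, r2, r3, r4} \ {r0, r2}
{r1, r3, r4}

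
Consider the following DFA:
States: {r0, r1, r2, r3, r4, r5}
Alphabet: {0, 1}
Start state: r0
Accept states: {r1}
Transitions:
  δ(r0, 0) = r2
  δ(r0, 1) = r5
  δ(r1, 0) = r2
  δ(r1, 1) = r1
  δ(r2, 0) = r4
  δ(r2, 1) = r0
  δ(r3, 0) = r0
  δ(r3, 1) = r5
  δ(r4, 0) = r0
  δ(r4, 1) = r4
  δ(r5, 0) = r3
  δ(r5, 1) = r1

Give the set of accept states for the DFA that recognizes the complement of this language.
Complement accept states = All states \ Original accept states
= {r0, r1, r2, r3, r4, r5} \ {r1}
{r0, r2, r3, r4, r5}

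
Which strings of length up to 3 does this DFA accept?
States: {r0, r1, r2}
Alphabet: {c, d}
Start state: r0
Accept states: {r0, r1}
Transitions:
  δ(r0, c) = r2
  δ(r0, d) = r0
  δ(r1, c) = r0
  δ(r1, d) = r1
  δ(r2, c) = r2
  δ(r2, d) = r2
ε, d, dd, ddd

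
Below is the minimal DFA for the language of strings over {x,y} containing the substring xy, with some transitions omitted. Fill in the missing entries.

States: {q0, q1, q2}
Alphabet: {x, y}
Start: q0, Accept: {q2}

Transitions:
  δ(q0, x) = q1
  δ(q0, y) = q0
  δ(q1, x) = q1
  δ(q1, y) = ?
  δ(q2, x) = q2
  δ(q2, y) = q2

From the language and accept set, identify what each state tracks — q0: no x seen yet; q1: seen a x, waiting for y; q2: substring xy seen.
Each missing δ(q, a) is the state matching the new tracked value after reading a.
δ(q1, y) = q2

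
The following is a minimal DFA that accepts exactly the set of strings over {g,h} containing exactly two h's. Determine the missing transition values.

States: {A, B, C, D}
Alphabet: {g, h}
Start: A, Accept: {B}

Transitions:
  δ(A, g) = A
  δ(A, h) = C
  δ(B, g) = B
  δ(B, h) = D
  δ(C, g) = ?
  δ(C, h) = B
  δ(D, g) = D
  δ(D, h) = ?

From the language and accept set, identify what each state tracks — A: zero h's; B: two h's; C: one h; D: ≥ three h's (dead).
Each missing δ(q, a) is the state matching the new tracked value after reading a.
δ(C, g) = C; δ(D, h) = D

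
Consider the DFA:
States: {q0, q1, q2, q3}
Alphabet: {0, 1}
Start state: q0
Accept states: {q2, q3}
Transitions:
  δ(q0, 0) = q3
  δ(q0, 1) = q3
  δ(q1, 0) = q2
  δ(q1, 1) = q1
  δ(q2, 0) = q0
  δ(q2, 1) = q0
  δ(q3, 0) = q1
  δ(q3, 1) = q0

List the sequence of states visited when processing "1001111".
read '1': q0 → q3
  read '0': q3 → q1
  read '0': q1 → q2
  read '1': q2 → q0
  read '1': q0 → q3
  read '1': q3 → q0
  read '1': q0 → q3
q0 -> q3 -> q1 -> q2 -> q0 -> q3 -> q0 -> q3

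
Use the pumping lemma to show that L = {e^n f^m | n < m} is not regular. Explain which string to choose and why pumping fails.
Assume L is regular with pumping length p. Idea: pumping up the e-block makes the e-count reach the f-count.
Choose s = e^p f^(p+1) ∈ L. By the pumping lemma, s = xyz with |xy| ≤ p, |y| > 0, so y = e^k with k ≥ 1. Then xy²z = e^(p+k) f^(p+1). Since p+k ≥ p+1, the number of e's is no longer strictly less than the number of f's, so xy²z ∉ L.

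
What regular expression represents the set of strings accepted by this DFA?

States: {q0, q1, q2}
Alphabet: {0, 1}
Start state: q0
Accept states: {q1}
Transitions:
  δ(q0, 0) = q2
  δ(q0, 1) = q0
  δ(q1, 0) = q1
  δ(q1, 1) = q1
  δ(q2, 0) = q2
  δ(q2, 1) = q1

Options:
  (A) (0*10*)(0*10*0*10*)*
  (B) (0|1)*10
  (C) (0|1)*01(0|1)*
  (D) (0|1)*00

Check each option against the DFA on short strings; one disagreement eliminates an option:
  (A) (0*10*)(0*10*0*10*)*: on '1' the DFA goes q0 → q0 and rejects (q0 ∉ Accept), but the regex matches it → eliminate
  (B) (0|1)*10: on '01' the DFA goes q0 → q2 → q1 and accepts (q1 ∈ Accept), but the regex does not match it → eliminate
  (C) (0|1)*01(0|1)*: agrees with the DFA on every string of length ≤ 6
  (D) (0|1)*00: on '00' the DFA goes q0 → q2 → q2 and rejects (q2 ∉ Accept), but the regex matches it → eliminate
Only (C) is consistent with the DFA.
(C) (0|1)*01(0|1)*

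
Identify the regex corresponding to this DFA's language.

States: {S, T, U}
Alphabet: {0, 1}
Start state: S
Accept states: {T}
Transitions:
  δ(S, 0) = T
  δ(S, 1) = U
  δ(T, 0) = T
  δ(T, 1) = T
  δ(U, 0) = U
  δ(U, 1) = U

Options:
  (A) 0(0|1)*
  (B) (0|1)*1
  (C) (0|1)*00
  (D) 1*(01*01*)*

Check each option against the DFA on short strings; one disagreement eliminates an option:
  (A) 0(0|1)*: agrees with the DFA on every string of length ≤ 6
  (B) (0|1)*1: on '0' the DFA goes S → T and accepts (T ∈ Accept), but the regex does not match it → eliminate
  (C) (0|1)*00: on '0' the DFA goes S → T and accepts (T ∈ Accept), but the regex does not match it → eliminate
  (D) 1*(01*01*)*: on ε the DFA stays in S and rejects (S ∉ Accept), but the regex matches it → eliminate
Only (A) is consistent with the DFA.
(A) 0(0|1)*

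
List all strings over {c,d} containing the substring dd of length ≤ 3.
dd, cdd, ddc, ddd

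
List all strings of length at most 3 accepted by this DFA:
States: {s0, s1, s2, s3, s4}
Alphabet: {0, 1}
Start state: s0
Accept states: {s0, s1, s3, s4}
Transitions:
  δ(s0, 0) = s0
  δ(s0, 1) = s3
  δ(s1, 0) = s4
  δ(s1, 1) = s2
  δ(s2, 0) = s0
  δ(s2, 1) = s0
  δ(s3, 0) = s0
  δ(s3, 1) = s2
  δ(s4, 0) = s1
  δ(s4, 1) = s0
ε, 0, 1, 00, 01, 10, 000, 001, 010, 100, 101, 110, 111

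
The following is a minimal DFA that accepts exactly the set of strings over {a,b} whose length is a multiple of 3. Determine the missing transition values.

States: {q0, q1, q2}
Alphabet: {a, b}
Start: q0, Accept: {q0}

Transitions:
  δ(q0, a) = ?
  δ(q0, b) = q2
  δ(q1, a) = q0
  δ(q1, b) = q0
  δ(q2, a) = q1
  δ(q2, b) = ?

From the language and accept set, identify what each state tracks — q0: length ≡ 0 (mod 3); q1: length ≡ 2 (mod 3); q2: length ≡ 1 (mod 3).
Each missing δ(q, a) is the state matching the new tracked value after reading a.
δ(q0, a) = q2; δ(q2, b) = q1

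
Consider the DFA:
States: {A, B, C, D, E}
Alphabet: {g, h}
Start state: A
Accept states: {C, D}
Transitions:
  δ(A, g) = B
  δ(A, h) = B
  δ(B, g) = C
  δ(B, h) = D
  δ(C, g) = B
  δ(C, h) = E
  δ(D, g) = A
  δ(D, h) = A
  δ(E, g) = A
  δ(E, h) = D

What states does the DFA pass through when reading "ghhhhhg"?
read 'g': A → B
  read 'h': B → D
  read 'h': D → A
  read 'h': A → B
  read 'h': B → D
  read 'h': D → A
  read 'g': A → B
A -> B -> D -> A -> B -> D -> A -> B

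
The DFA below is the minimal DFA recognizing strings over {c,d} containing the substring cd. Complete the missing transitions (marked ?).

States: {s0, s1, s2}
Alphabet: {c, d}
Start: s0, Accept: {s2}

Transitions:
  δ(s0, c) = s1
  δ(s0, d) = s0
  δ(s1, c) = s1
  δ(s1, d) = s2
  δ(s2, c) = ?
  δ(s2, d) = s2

From the language and accept set, identify what each state tracks — s0: no c seen yet; s1: seen a c, waiting for d; s2: substring cd seen.
Each missing δ(q, a) is the state matching the new tracked value after reading a.
δ(s2, c) = s2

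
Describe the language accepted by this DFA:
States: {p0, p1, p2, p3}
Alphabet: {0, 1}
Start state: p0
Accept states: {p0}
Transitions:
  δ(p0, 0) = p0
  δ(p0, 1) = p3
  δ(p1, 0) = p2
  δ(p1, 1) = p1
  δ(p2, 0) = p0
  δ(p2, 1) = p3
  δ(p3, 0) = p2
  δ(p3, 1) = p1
Testing a few strings:
  '1011' → reject
  '1' → reject
  '111' → reject
  '1100' → accept
State roles: p0=value ≡ 0 (mod 4); p1=value ≡ 3 (mod 4); p2=value ≡ 2 (mod 4); p3=value ≡ 1 (mod 4)
All binary strings representing a multiple of 4 (read in base 2; leading zeros allowed and ε counts as 0)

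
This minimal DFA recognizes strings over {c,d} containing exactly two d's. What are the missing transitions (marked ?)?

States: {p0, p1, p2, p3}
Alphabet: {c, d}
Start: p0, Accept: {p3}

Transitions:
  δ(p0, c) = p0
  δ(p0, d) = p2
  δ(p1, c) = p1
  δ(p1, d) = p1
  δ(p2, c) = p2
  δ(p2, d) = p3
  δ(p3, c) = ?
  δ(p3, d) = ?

From the language and accept set, identify what each state tracks — p0: zero d's; p1: ≥ three d's (dead); p2: one d; p3: two d's.
Each missing δ(q, a) is the state matching the new tracked value after reading a.
δ(p3, c) = p3; δ(p3, d) = p1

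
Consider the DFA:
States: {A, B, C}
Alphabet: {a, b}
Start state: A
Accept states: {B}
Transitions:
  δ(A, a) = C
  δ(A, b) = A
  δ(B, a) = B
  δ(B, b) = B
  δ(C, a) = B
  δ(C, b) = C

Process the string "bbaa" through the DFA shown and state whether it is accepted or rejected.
Processing string "bbaa":
  A --b--> A
  A --b--> A
  A --a--> C
  C --a--> B
Final state: B
Accept states: {B}
Yes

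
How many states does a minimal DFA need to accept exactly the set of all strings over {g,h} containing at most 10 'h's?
By Myhill–Nerode, count the distinguishable equivalence classes: 12 classes — having seen 0, 1, …, 10, or >10 copies of 'h'; counts 0 through 10 are accepting and >10 is dead.
12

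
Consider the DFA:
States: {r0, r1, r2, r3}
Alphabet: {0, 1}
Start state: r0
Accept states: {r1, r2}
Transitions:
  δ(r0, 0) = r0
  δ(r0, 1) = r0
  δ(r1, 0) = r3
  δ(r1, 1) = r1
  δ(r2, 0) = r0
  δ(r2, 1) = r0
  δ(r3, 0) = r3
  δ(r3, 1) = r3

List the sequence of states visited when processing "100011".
read '1': r0 → r0
  read '0': r0 → r0
  read '0': r0 → r0
  read '0': r0 → r0
  read '1': r0 → r0
  read '1': r0 → r0
r0 -> r0 -> r0 -> r0 -> r0 -> r0 -> r0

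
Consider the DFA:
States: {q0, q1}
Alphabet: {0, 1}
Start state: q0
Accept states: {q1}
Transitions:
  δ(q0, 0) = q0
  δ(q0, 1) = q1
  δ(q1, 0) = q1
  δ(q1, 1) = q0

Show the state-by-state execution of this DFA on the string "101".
read '1': q0 → q1
  read '0': q1 → q1
  read '1': q1 → q0
q0 -> q1 -> q1 -> q0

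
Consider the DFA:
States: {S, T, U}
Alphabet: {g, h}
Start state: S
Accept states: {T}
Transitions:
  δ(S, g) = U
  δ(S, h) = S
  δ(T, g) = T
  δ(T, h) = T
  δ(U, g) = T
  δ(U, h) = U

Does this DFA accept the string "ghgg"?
Processing string "ghgg":
  S --g--> U
  U --h--> U
  U --g--> T
  T --g--> T
Final state: T
Accept states: {T}
Yes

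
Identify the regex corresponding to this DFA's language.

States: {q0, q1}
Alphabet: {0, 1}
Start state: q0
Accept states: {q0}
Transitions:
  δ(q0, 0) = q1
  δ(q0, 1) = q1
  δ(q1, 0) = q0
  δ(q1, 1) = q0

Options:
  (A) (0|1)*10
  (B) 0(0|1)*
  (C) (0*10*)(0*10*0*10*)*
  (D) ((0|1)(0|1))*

Check each option against the DFA on short strings; one disagreement eliminates an option:
  (A) (0|1)*10: on ε the DFA stays in q0 and accepts (q0 ∈ Accept), but the regex does not match it → eliminate
  (B) 0(0|1)*: on ε the DFA stays in q0 and accepts (q0 ∈ Accept), but the regex does not match it → eliminate
  (C) (0*10*)(0*10*0*10*)*: on ε the DFA stays in q0 and accepts (q0 ∈ Accept), but the regex does not match it → eliminate
  (D) ((0|1)(0|1))*: agrees with the DFA on every string of length ≤ 6
Only (D) is consistent with the DFA.
(D) ((0|1)(0|1))*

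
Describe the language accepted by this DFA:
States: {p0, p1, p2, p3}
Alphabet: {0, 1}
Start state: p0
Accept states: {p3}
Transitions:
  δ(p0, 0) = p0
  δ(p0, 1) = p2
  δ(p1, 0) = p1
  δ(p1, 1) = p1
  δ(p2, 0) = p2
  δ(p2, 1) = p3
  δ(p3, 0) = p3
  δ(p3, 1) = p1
Testing a few strings:
  '00' → reject
  '100' → reject
  '110' → accept
  '10' → reject
State roles: p0=zero 1's; p1=≥ three 1's (dead); p2=one 1; p3=two 1's
All binary strings containing exactly two 1's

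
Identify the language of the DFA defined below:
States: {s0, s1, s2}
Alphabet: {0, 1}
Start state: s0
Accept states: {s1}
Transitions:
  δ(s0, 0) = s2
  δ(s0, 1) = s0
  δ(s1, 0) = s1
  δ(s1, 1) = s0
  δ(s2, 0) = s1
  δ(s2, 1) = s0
Testing a few strings:
  '10' → reject
  '01' → reject
  '111' → reject
  '0000' → accept
State roles: s0=last symbol not 0; s1=two trailing 0's; s2=one trailing 0
All binary strings ending with 00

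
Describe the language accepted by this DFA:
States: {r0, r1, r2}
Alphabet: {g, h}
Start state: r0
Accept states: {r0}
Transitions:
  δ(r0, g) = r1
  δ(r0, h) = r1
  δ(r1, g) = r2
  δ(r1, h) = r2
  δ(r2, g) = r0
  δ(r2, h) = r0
Testing a few strings:
  'h' → reject
  'gg' → reject
  'hhh' → accept
  'hhgh' → reject
State roles: r0=length ≡ 0 (mod 3); r1=length ≡ 1 (mod 3); r2=length ≡ 2 (mod 3)
All strings over {g,h} whose length is a multiple of 3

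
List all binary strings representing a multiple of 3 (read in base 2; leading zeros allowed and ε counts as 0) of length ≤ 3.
ε, 0, 00, 11, 000, 011, 110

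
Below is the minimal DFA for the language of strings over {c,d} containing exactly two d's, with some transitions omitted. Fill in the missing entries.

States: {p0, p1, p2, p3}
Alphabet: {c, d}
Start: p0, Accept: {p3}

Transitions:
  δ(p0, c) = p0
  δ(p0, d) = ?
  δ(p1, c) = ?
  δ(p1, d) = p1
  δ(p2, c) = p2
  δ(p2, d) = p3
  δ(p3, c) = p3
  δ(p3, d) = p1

From the language and accept set, identify what each state tracks — p0: zero d's; p1: ≥ three d's (dead); p2: one d; p3: two d's.
Each missing δ(q, a) is the state matching the new tracked value after reading a.
δ(p0, d) = p2; δ(p1, c) = p1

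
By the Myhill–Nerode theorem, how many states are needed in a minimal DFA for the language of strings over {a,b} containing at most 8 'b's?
By Myhill–Nerode, count the distinguishable equivalence classes: 10 classes — having seen 0, 1, …, 8, or >8 copies of 'b'; counts 0 through 8 are accepting and >8 is dead.
10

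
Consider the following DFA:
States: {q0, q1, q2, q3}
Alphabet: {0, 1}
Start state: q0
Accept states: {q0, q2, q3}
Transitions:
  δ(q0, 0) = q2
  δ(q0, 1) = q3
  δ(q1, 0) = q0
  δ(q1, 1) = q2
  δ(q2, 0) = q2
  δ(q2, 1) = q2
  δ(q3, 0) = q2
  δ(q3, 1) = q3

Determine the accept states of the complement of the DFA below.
Complement accept states = All states \ Original accept states
= {q0, q1, q2, q3} \ {q0, q2, q3}
{q1}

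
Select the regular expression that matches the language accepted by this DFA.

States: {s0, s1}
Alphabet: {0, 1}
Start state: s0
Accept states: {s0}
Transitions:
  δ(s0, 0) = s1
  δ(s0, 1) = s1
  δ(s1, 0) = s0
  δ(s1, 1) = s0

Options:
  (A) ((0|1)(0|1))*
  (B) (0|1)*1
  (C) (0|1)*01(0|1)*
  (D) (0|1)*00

Check each option against the DFA on short strings; one disagreement eliminates an option:
  (A) ((0|1)(0|1))*: agrees with the DFA on every string of length ≤ 6
  (B) (0|1)*1: on ε the DFA stays in s0 and accepts (s0 ∈ Accept), but the regex does not match it → eliminate
  (C) (0|1)*01(0|1)*: on ε the DFA stays in s0 and accepts (s0 ∈ Accept), but the regex does not match it → eliminate
  (D) (0|1)*00: on ε the DFA stays in s0 and accepts (s0 ∈ Accept), but the regex does not match it → eliminate
Only (A) is consistent with the DFA.
(A) ((0|1)(0|1))*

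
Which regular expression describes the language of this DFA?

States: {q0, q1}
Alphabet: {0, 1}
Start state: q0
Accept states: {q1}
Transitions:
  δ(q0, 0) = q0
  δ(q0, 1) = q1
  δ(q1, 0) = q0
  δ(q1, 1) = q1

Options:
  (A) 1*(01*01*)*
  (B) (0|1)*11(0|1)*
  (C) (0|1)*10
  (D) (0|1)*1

Check each option against the DFA on short strings; one disagreement eliminates an option:
  (A) 1*(01*01*)*: on ε the DFA stays in q0 and rejects (q0 ∉ Accept), but the regex matches it → eliminate
  (B) (0|1)*11(0|1)*: on '1' the DFA goes q0 → q1 and accepts (q1 ∈ Accept), but the regex does not match it → eliminate
  (C) (0|1)*10: on '1' the DFA goes q0 → q1 and accepts (q1 ∈ Accept), but the regex does not match it → eliminate
  (D) (0|1)*1: agrees with the DFA on every string of length ≤ 6
Only (D) is consistent with the DFA.
(D) (0|1)*1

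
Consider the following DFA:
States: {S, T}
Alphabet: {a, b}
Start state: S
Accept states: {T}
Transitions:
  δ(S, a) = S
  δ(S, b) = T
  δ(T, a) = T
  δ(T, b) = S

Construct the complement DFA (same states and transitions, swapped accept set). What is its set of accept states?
Complement accept states = All states \ Original accept states
= {S, T} \ {T}
{S}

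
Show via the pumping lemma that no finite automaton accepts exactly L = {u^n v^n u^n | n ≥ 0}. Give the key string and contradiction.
Assume L is regular with pumping length p. Idea: pumping the first u-block unbalances it against the other two.
Choose s = u^p v^p u^p ∈ L (|s| = 3p ≥ p). By the pumping lemma, s = xyz with |xy| ≤ p, |y| > 0, so y = u^k with k ≥ 1, inside the first u-block. Then xy²z = u^(p+k) v^p u^p. The first block has length p+k ≠ p, so the three block lengths are no longer equal and xy²z ∉ L.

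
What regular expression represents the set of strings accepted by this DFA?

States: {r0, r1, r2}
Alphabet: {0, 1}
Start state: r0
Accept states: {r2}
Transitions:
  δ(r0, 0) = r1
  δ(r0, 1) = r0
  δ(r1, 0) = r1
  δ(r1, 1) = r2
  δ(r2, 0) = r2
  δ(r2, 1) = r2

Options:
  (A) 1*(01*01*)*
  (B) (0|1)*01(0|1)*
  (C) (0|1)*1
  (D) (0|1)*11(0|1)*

Check each option against the DFA on short strings; one disagreement eliminates an option:
  (A) 1*(01*01*)*: on ε the DFA stays in r0 and rejects (r0 ∉ Accept), but the regex matches it → eliminate
  (B) (0|1)*01(0|1)*: agrees with the DFA on every string of length ≤ 6
  (C) (0|1)*1: on '1' the DFA goes r0 → r0 and rejects (r0 ∉ Accept), but the regex matches it → eliminate
  (D) (0|1)*11(0|1)*: on '01' the DFA goes r0 → r1 → r2 and accepts (r2 ∈ Accept), but the regex does not match it → eliminate
Only (B) is consistent with the DFA.
(B) (0|1)*01(0|1)*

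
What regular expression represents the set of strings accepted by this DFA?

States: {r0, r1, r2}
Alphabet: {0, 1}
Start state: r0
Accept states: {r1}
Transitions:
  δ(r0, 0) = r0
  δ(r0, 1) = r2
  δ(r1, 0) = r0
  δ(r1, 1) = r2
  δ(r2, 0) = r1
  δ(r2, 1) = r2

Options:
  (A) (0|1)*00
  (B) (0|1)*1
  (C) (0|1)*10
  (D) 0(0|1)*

Check each option against the DFA on short strings; one disagreement eliminates an option:
  (A) (0|1)*00: on '00' the DFA goes r0 → r0 → r0 and rejects (r0 ∉ Accept), but the regex matches it → eliminate
  (B) (0|1)*1: on '1' the DFA goes r0 → r2 and rejects (r2 ∉ Accept), but the regex matches it → eliminate
  (C) (0|1)*10: agrees with the DFA on every string of length ≤ 6
  (D) 0(0|1)*: on '0' the DFA goes r0 → r0 and rejects (r0 ∉ Accept), but the regex matches it → eliminate
Only (C) is consistent with the DFA.
(C) (0|1)*10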